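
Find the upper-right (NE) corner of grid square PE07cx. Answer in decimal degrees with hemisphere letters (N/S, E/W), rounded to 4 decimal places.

42.0000° S, 120.2500° E

Field P=15, E=4: +15·20° lon, +4·10° lat → SW at lon 120°, lat -50°.
Square 0, 7: +0·2° lon, +7·1° lat → SW at lon 120°, lat -43°.
Subsquare c=2, x=23: +2·0.0833333° lon, +23·0.0416667° lat → SW at lon 120.167°, lat -42.0417°.
Cell spans 0.0833333° lon × 0.0416667° lat. NE corner is SW corner plus one full cell.
latitude 42.0000° S, longitude 120.2500° E.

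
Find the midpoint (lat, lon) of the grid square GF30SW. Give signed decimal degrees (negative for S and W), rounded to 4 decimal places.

Field G=6, F=5: +6·20° lon, +5·10° lat → SW at lon -60°, lat -40°.
Square 3, 0: +3·2° lon, +0·1° lat → SW at lon -54°, lat -40°.
Subsquare s=18, w=22: +18·0.0833333° lon, +22·0.0416667° lat → SW at lon -52.5°, lat -39.0833°.
Cell spans 0.0833333° lon × 0.0416667° lat. Centre is SW corner plus half of each.
latitude -39.0625, longitude -52.4583.

-39.0625, -52.4583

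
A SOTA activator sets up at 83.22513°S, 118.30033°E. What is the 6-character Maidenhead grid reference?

OA96ds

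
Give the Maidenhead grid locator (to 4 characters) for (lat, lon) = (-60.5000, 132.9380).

Offset from 180°W / 90°S: lon 312.94°, lat 29.50°.
Field (20°×10°, letters A–R): lon ⌊312.94/20⌋ = 15 → P; lat ⌊29.50/10⌋ = 2 → C.
Square (2°×1°, digits 0–9): lon ⌊12.94/2⌋ = 6; lat ⌊9.50/1⌋ = 9.

PC69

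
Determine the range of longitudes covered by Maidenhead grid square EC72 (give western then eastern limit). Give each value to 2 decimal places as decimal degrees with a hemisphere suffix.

86.00° W, 84.00° W

Field E=4, C=2: +4·20° lon, +2·10° lat → SW at lon -100°, lat -70°.
Square 7, 2: +7·2° lon, +2·1° lat → SW at lon -86°, lat -68°.
Cell spans 2° lon × 1° lat.
west 86.00° W, east 84.00° W.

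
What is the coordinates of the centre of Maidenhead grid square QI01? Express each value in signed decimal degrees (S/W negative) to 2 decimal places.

-8.50, 141.00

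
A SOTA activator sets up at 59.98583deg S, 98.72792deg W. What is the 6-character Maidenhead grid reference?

ED00pa

Shift to the Maidenhead origin (180°W, 90°S): lon 81.2721, lat 30.0142.
Field: 81.2721/20 → 4 → E, 30.0142/10 → 3 → D; chars ED.
Square: 1.2721/2 → 0, 0.0142/1 → 0; chars 00.
Subsquare: 1.2721/0.0833333 → 15 → p, 0.0142/0.0416667 → 0 → a; chars pa.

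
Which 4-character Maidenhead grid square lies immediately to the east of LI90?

MI00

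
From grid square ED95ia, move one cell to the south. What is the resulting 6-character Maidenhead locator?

ED94ix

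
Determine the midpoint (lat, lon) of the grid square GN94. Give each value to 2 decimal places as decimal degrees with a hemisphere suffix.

Field G=6, N=13: +6·20° lon, +13·10° lat → SW at lon -60°, lat 40°.
Square 9, 4: +9·2° lon, +4·1° lat → SW at lon -42°, lat 44°.
Cell spans 2° lon × 1° lat. Centre is SW corner plus half of each.
latitude 44.50° N, longitude 41.00° W.

44.50° N, 41.00° W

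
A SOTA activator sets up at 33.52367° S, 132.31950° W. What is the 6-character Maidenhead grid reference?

CF36ul

Shift to the Maidenhead origin (180°W, 90°S): lon 47.6805, lat 56.4763.
Field: 47.6805/20 → 2 → C, 56.4763/10 → 5 → F; chars CF.
Square: 7.6805/2 → 3, 6.4763/1 → 6; chars 36.
Subsquare: 1.6805/0.0833333 → 20 → u, 0.4763/0.0416667 → 11 → l; chars ul.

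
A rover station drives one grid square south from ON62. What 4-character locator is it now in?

ON61

Latitude square 2; −1 → 1.
The longitude characters are unchanged.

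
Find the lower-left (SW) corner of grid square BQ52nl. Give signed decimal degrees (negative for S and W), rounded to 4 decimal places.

72.4583, -148.9167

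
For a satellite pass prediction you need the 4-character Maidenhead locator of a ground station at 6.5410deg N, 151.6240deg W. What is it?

BJ46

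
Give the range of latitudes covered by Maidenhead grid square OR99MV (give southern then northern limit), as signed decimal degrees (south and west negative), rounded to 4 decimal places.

Field O=14, R=17: +14·20° lon, +17·10° lat → SW at lon 100°, lat 80°.
Square 9, 9: +9·2° lon, +9·1° lat → SW at lon 118°, lat 89°.
Subsquare m=12, v=21: +12·0.0833333° lon, +21·0.0416667° lat → SW at lon 119°, lat 89.875°.
Cell spans 0.0833333° lon × 0.0416667° lat.
south 89.8750, north 89.9167.

89.8750, 89.9167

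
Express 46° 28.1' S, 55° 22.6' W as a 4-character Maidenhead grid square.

GE23

Shift to the Maidenhead origin (180°W, 90°S): lon 124.62, lat 43.53.
Field (20°×10°, letters A–R): 124.62/20 → 6 → G, 43.53/10 → 4 → E; chars GE.
Square (2°×1°, digits 0–9): 4.62/2 → 2, 3.53/1 → 3; chars 23.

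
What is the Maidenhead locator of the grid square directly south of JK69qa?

Latitude subsquare a = 0; −1 → -1, wraps to 23 = x, carry into square.
Latitude square 9; −1 → 8.
The longitude characters are unchanged.

JK68qx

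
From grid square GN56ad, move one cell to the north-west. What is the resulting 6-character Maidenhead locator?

Longitude subsquare a = 0; −1 → -1, wraps to 23 = x, carry into square.
Longitude square 5; −1 → 4.
Latitude subsquare d = 3; +1 → 4 = e.

GN46xe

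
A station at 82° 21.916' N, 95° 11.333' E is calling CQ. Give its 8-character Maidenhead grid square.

NR72oi27

Shift to the Maidenhead origin (180°W, 90°S): lon 275.18888, lat 172.36527.
Field (20°×10°, letters A–R): lon ⌊275.18888/20⌋ = 13 → N; lat ⌊172.36527/10⌋ = 17 → R.
Square (2°×1°, digits 0–9): lon ⌊15.18888/2⌋ = 7; lat ⌊2.36527/1⌋ = 2.
Subsquare (5′×2.5′, letters a–x): lon ⌊1.18888/0.0833333⌋ = 14 → o; lat ⌊0.36527/0.0416667⌋ = 8 → i.
Extended square (30″×15″, digits 0–9): lon ⌊0.02222/0.00833333⌋ = 2; lat ⌊0.03193/0.00416667⌋ = 7.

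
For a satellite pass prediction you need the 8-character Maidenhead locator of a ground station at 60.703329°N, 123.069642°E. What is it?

PP10mq88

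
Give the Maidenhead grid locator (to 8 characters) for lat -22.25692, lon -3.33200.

IG87ir08

Offset from 180°W / 90°S: lon 176.66800°, lat 67.74308°.
Field: 176.66800/20 → 8 → I, 67.74308/10 → 6 → G; chars IG.
Square: 16.66800/2 → 8, 7.74308/1 → 7; chars 87.
Subsquare: 0.66800/0.0833333 → 8 → i, 0.74308/0.0416667 → 17 → r; chars ir.
Extended square: 0.00133/0.00833333 → 0, 0.03475/0.00416667 → 8; chars 08.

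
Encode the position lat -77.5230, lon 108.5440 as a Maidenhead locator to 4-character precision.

OB42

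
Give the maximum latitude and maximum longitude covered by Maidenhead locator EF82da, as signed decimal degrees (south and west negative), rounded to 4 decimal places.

-37.9583, -83.6667

Field E=4, F=5: +4·20° lon, +5·10° lat → SW at lon -100°, lat -40°.
Square 8, 2: +8·2° lon, +2·1° lat → SW at lon -84°, lat -38°.
Subsquare d=3, a=0: +3·0.0833333° lon, +0·0.0416667° lat → SW at lon -83.75°, lat -38°.
Cell spans 0.0833333° lon × 0.0416667° lat. NE corner is SW corner plus one full cell.
latitude -37.9583, longitude -83.6667.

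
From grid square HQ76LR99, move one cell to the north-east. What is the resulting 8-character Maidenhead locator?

Longitude extended square 9; +1 → 10, wraps to 0, carry into subsquare.
Longitude subsquare l = 11; +1 → 12 = m.
Latitude extended square 9; +1 → 10, wraps to 0, carry into subsquare.
Latitude subsquare r = 17; +1 → 18 = s.

HQ76ms00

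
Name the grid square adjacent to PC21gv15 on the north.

PC21gv16

Latitude extended square 5; +1 → 6.
The longitude characters are unchanged.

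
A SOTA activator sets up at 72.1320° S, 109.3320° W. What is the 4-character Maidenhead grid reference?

Offset from 180°W / 90°S: lon 70.67°, lat 17.87°.
Field: 70.67/20 → 3 → D, 17.87/10 → 1 → B; chars DB.
Square: 10.67/2 → 5, 7.87/1 → 7; chars 57.

DB57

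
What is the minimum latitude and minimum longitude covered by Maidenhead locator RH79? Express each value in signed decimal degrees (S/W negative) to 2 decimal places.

Field R=17, H=7: +17·20° lon, +7·10° lat → SW at lon 160°, lat -20°.
Square 7, 9: +7·2° lon, +9·1° lat → SW at lon 174°, lat -11°.
latitude -11.00, longitude 174.00.

-11.00, 174.00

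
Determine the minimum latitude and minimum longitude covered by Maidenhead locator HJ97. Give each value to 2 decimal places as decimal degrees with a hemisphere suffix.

7.00° N, 22.00° W

Field H=7, J=9: +7·20° lon, +9·10° lat → SW at lon -40°, lat 0°.
Square 9, 7: +9·2° lon, +7·1° lat → SW at lon -22°, lat 7°.
latitude 7.00° N, longitude 22.00° W.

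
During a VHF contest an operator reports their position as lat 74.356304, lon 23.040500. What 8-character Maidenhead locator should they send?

KQ14mi45

Add 180° to longitude and 90° to latitude: 203.04050, 164.35630.
Field: 203.04050/20 → 10 → K, 164.35630/10 → 16 → Q; chars KQ.
Square: 3.04050/2 → 1, 4.35630/1 → 4; chars 14.
Subsquare: 1.04050/0.0833333 → 12 → m, 0.35630/0.0416667 → 8 → i; chars mi.
Extended square: 0.04050/0.00833333 → 4, 0.02297/0.00416667 → 5; chars 45.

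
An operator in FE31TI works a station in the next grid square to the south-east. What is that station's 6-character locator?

FE31uh

Longitude subsquare t = 19; +1 → 20 = u.
Latitude subsquare i = 8; −1 → 7 = h.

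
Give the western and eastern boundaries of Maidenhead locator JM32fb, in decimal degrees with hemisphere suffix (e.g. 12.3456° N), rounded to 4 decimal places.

Field J=9, M=12: +9·20° lon, +12·10° lat → SW at lon 0°, lat 30°.
Square 3, 2: +3·2° lon, +2·1° lat → SW at lon 6°, lat 32°.
Subsquare f=5, b=1: +5·0.0833333° lon, +1·0.0416667° lat → SW at lon 6.41667°, lat 32.0417°.
Cell spans 0.0833333° lon × 0.0416667° lat.
west 6.4167° E, east 6.5000° E.

6.4167° E, 6.5000° E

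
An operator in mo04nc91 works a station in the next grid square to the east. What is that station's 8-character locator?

MO04oc01

Longitude extended square 9; +1 → 10, wraps to 0, carry into subsquare.
Longitude subsquare n = 13; +1 → 14 = o.
The latitude characters are unchanged.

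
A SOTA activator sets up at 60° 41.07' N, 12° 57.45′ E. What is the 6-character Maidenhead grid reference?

JP60lq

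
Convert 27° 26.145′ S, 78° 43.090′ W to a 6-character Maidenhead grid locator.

FG02pn

Shift to the Maidenhead origin (180°W, 90°S): lon 101.2818, lat 62.5643.
Field (20°×10°, letters A–R): lon ⌊101.2818/20⌋ = 5 → F; lat ⌊62.5643/10⌋ = 6 → G.
Square (2°×1°, digits 0–9): lon ⌊1.2818/2⌋ = 0; lat ⌊2.5643/1⌋ = 2.
Subsquare (5′×2.5′, letters a–x): lon ⌊1.2818/0.0833333⌋ = 15 → p; lat ⌊0.5643/0.0416667⌋ = 13 → n.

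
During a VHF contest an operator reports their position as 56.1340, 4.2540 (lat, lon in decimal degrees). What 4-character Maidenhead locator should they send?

JO26

Shift to the Maidenhead origin (180°W, 90°S): lon 184.25, lat 146.13.
Field: lon ⌊184.25/20⌋ = 9 → J; lat ⌊146.13/10⌋ = 14 → O.
Square: lon ⌊4.25/2⌋ = 2; lat ⌊6.13/1⌋ = 6.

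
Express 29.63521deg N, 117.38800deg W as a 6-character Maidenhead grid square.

DL19hp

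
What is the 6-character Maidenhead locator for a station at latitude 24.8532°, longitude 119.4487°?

OL94ru

Shift to the Maidenhead origin (180°W, 90°S): lon 299.4487, lat 114.8532.
Field: 299.4487/20 → 14 → O, 114.8532/10 → 11 → L; chars OL.
Square: 19.4487/2 → 9, 4.8532/1 → 4; chars 94.
Subsquare: 1.4487/0.0833333 → 17 → r, 0.8532/0.0416667 → 20 → u; chars ru.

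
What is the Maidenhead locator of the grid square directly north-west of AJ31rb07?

AJ31qb98

Longitude extended square 0; −1 → -1, wraps to 9, carry into subsquare.
Longitude subsquare r = 17; −1 → 16 = q.
Latitude extended square 7; +1 → 8.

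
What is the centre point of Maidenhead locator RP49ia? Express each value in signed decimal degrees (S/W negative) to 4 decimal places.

Field R=17, P=15: +17·20° lon, +15·10° lat → SW at lon 160°, lat 60°.
Square 4, 9: +4·2° lon, +9·1° lat → SW at lon 168°, lat 69°.
Subsquare i=8, a=0: +8·0.0833333° lon, +0·0.0416667° lat → SW at lon 168.667°, lat 69°.
Cell spans 0.0833333° lon × 0.0416667° lat. Centre is SW corner plus half of each.
latitude 69.0208, longitude 168.7083.

69.0208, 168.7083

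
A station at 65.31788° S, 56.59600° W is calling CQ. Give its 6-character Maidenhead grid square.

GC14qq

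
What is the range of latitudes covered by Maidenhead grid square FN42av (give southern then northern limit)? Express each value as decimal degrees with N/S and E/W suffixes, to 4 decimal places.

Field F=5, N=13: +5·20° lon, +13·10° lat → SW at lon -80°, lat 40°.
Square 4, 2: +4·2° lon, +2·1° lat → SW at lon -72°, lat 42°.
Subsquare a=0, v=21: +0·0.0833333° lon, +21·0.0416667° lat → SW at lon -72°, lat 42.875°.
Cell spans 0.0833333° lon × 0.0416667° lat.
south 42.8750° N, north 42.9167° N.

42.8750° N, 42.9167° N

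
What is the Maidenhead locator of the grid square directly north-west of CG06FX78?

CG06fx69

Longitude extended square 7; −1 → 6.
Latitude extended square 8; +1 → 9.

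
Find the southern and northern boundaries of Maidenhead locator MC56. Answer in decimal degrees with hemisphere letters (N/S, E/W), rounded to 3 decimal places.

64.000° S, 63.000° S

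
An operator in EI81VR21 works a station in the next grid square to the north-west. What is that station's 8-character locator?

Longitude extended square 2; −1 → 1.
Latitude extended square 1; +1 → 2.

EI81vr12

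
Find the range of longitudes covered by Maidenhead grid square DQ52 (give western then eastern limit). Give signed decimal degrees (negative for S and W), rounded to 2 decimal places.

-110.00, -108.00

Field D=3, Q=16: +3·20° lon, +16·10° lat → SW at lon -120°, lat 70°.
Square 5, 2: +5·2° lon, +2·1° lat → SW at lon -110°, lat 72°.
Cell spans 2° lon × 1° lat.
west -110.00, east -108.00.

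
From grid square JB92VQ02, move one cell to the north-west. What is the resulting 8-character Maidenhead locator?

JB92uq93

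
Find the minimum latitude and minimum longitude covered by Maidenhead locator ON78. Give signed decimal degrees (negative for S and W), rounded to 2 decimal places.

48.00, 114.00

Field O=14, N=13: +14·20° lon, +13·10° lat → SW at lon 100°, lat 40°.
Square 7, 8: +7·2° lon, +8·1° lat → SW at lon 114°, lat 48°.
latitude 48.00, longitude 114.00.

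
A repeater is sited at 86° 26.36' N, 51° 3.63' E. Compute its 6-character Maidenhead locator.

Add 180° to longitude and 90° to latitude: 231.0605, 176.4393.
Field: 231.0605/20 → 11 → L, 176.4393/10 → 17 → R; chars LR.
Square: 11.0605/2 → 5, 6.4393/1 → 6; chars 56.
Subsquare: 1.0605/0.0833333 → 12 → m, 0.4393/0.0416667 → 10 → k; chars mk.

LR56mk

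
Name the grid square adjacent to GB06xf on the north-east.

GB16ag

Longitude subsquare x = 23; +1 → 24, wraps to 0 = a, carry into square.
Longitude square 0; +1 → 1.
Latitude subsquare f = 5; +1 → 6 = g.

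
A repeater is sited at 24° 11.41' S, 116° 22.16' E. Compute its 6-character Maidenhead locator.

OG85et

Add 180° to longitude and 90° to latitude: 296.3693, 65.8098.
Field: 296.3693/20 → 14 → O, 65.8098/10 → 6 → G; chars OG.
Square: 16.3693/2 → 8, 5.8098/1 → 5; chars 85.
Subsquare: 0.3693/0.0833333 → 4 → e, 0.8098/0.0416667 → 19 → t; chars et.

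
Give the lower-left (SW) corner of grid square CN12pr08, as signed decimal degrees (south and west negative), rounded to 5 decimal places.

42.74167, -136.75000

Field C=2, N=13: +2·20° lon, +13·10° lat → SW at lon -140°, lat 40°.
Square 1, 2: +1·2° lon, +2·1° lat → SW at lon -138°, lat 42°.
Subsquare p=15, r=17: +15·0.0833333° lon, +17·0.0416667° lat → SW at lon -136.75°, lat 42.7083°.
Extended square 0, 8: +0·0.00833333° lon, +8·0.00416667° lat → SW at lon -136.75°, lat 42.7417°.
latitude 42.74167, longitude -136.75000.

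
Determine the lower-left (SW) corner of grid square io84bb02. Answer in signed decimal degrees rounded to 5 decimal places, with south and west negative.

Field I=8, O=14: +8·20° lon, +14·10° lat → SW at lon -20°, lat 50°.
Square 8, 4: +8·2° lon, +4·1° lat → SW at lon -4°, lat 54°.
Subsquare b=1, b=1: +1·0.0833333° lon, +1·0.0416667° lat → SW at lon -3.91667°, lat 54.0417°.
Extended square 0, 2: +0·0.00833333° lon, +2·0.00416667° lat → SW at lon -3.91667°, lat 54.05°.
latitude 54.05000, longitude -3.91667.

54.05000, -3.91667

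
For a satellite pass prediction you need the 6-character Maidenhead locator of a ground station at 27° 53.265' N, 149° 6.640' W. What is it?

BL57kv

Shift to the Maidenhead origin (180°W, 90°S): lon 30.8893, lat 117.8877.
Field: 30.8893/20 → 1 → B, 117.8877/10 → 11 → L; chars BL.
Square: 10.8893/2 → 5, 7.8877/1 → 7; chars 57.
Subsquare: 0.8893/0.0833333 → 10 → k, 0.8877/0.0416667 → 21 → v; chars kv.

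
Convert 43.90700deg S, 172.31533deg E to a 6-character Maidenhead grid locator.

Shift to the Maidenhead origin (180°W, 90°S): lon 352.3153, lat 46.0930.
Field (20°×10°, letters A–R): lon ⌊352.3153/20⌋ = 17 → R; lat ⌊46.0930/10⌋ = 4 → E.
Square (2°×1°, digits 0–9): lon ⌊12.3153/2⌋ = 6; lat ⌊6.0930/1⌋ = 6.
Subsquare (5′×2.5′, letters a–x): lon ⌊0.3153/0.0833333⌋ = 3 → d; lat ⌊0.0930/0.0416667⌋ = 2 → c.

RE66dc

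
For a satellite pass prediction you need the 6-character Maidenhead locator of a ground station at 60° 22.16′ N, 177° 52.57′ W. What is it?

Add 180° to longitude and 90° to latitude: 2.1238, 150.3693.
Field: 2.1238/20 → 0 → A, 150.3693/10 → 15 → P; chars AP.
Square: 2.1238/2 → 1, 0.3693/1 → 0; chars 10.
Subsquare: 0.1238/0.0833333 → 1 → b, 0.3693/0.0416667 → 8 → i; chars bi.

AP10bi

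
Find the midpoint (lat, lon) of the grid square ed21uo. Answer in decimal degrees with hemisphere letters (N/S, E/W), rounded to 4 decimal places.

58.3958° S, 94.2917° W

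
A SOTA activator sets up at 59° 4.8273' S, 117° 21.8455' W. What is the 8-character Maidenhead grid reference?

Offset from 180°W / 90°S: lon 62.63591°, lat 30.91954°.
Field (20°×10°, letters A–R): 62.63591/20 → 3 → D, 30.91954/10 → 3 → D; chars DD.
Square (2°×1°, digits 0–9): 2.63591/2 → 1, 0.91954/1 → 0; chars 10.
Subsquare (5′×2.5′, letters a–x): 0.63591/0.0833333 → 7 → h, 0.91954/0.0416667 → 22 → w; chars hw.
Extended square (30″×15″, digits 0–9): 0.05257/0.00833333 → 6, 0.00288/0.00416667 → 0; chars 60.

DD10hw60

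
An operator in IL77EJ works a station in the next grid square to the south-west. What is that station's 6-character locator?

IL77di

Longitude subsquare e = 4; −1 → 3 = d.
Latitude subsquare j = 9; −1 → 8 = i.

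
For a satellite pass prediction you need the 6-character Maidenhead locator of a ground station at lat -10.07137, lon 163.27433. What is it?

Shift to the Maidenhead origin (180°W, 90°S): lon 343.2743, lat 79.9286.
Field (20°×10°, letters A–R): lon ⌊343.2743/20⌋ = 17 → R; lat ⌊79.9286/10⌋ = 7 → H.
Square (2°×1°, digits 0–9): lon ⌊3.2743/2⌋ = 1; lat ⌊9.9286/1⌋ = 9.
Subsquare (5′×2.5′, letters a–x): lon ⌊1.2743/0.0833333⌋ = 15 → p; lat ⌊0.9286/0.0416667⌋ = 22 → w.

RH19pw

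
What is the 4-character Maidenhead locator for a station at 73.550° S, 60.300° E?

MB06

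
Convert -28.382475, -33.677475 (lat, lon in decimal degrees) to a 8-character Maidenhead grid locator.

HG31do88

Add 180° to longitude and 90° to latitude: 146.32252, 61.61753.
Field: lon ⌊146.32252/20⌋ = 7 → H; lat ⌊61.61753/10⌋ = 6 → G.
Square: lon ⌊6.32252/2⌋ = 3; lat ⌊1.61753/1⌋ = 1.
Subsquare: lon ⌊0.32252/0.0833333⌋ = 3 → d; lat ⌊0.61753/0.0416667⌋ = 14 → o.
Extended square: lon ⌊0.07252/0.00833333⌋ = 8; lat ⌊0.03419/0.00416667⌋ = 8.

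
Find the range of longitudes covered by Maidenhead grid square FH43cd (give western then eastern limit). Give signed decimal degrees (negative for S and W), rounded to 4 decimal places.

-71.8333, -71.7500

Field F=5, H=7: +5·20° lon, +7·10° lat → SW at lon -80°, lat -20°.
Square 4, 3: +4·2° lon, +3·1° lat → SW at lon -72°, lat -17°.
Subsquare c=2, d=3: +2·0.0833333° lon, +3·0.0416667° lat → SW at lon -71.8333°, lat -16.875°.
Cell spans 0.0833333° lon × 0.0416667° lat.
west -71.8333, east -71.7500.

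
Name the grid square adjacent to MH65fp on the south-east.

Longitude subsquare f = 5; +1 → 6 = g.
Latitude subsquare p = 15; −1 → 14 = o.

MH65go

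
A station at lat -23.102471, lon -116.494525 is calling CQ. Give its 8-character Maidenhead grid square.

Shift to the Maidenhead origin (180°W, 90°S): lon 63.50548, lat 66.89753.
Field: 63.50548/20 → 3 → D, 66.89753/10 → 6 → G; chars DG.
Square: 3.50548/2 → 1, 6.89753/1 → 6; chars 16.
Subsquare: 1.50548/0.0833333 → 18 → s, 0.89753/0.0416667 → 21 → v; chars sv.
Extended square: 0.00548/0.00833333 → 0, 0.02253/0.00416667 → 5; chars 05.

DG16sv05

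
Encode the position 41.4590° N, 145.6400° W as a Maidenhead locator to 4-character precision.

Shift to the Maidenhead origin (180°W, 90°S): lon 34.36, lat 131.46.
Field: 34.36/20 → 1 → B, 131.46/10 → 13 → N; chars BN.
Square: 14.36/2 → 7, 1.46/1 → 1; chars 71.

BN71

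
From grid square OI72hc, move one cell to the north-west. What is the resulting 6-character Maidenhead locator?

OI72gd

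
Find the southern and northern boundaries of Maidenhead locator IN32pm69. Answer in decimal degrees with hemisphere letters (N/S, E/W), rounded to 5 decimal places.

Field I=8, N=13: +8·20° lon, +13·10° lat → SW at lon -20°, lat 40°.
Square 3, 2: +3·2° lon, +2·1° lat → SW at lon -14°, lat 42°.
Subsquare p=15, m=12: +15·0.0833333° lon, +12·0.0416667° lat → SW at lon -12.75°, lat 42.5°.
Extended square 6, 9: +6·0.00833333° lon, +9·0.00416667° lat → SW at lon -12.7°, lat 42.5375°.
Cell spans 0.00833333° lon × 0.00416667° lat.
south 42.53750° N, north 42.54167° N.

42.53750° N, 42.54167° N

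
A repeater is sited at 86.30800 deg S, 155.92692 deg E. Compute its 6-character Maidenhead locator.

Add 180° to longitude and 90° to latitude: 335.9269, 3.6920.
Field (20°×10°, letters A–R): lon ⌊335.9269/20⌋ = 16 → Q; lat ⌊3.6920/10⌋ = 0 → A.
Square (2°×1°, digits 0–9): lon ⌊15.9269/2⌋ = 7; lat ⌊3.6920/1⌋ = 3.
Subsquare (5′×2.5′, letters a–x): lon ⌊1.9269/0.0833333⌋ = 23 → x; lat ⌊0.6920/0.0416667⌋ = 16 → q.

QA73xq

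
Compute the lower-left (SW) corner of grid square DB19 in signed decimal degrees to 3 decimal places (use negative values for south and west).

Field D=3, B=1: +3·20° lon, +1·10° lat → SW at lon -120°, lat -80°.
Square 1, 9: +1·2° lon, +9·1° lat → SW at lon -118°, lat -71°.
latitude -71.000, longitude -118.000.

-71.000, -118.000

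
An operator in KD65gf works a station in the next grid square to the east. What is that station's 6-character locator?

KD65hf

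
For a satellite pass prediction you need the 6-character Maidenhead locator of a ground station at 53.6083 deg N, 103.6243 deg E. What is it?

Offset from 180°W / 90°S: lon 283.6243°, lat 143.6083°.
Field: 283.6243/20 → 14 → O, 143.6083/10 → 14 → O; chars OO.
Square: 3.6243/2 → 1, 3.6083/1 → 3; chars 13.
Subsquare: 1.6243/0.0833333 → 19 → t, 0.6083/0.0416667 → 14 → o; chars to.

OO13to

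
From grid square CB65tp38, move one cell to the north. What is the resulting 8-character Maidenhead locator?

Latitude extended square 8; +1 → 9.
The longitude characters are unchanged.

CB65tp39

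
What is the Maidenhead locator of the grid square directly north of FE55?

FE56

Latitude square 5; +1 → 6.
The longitude characters are unchanged.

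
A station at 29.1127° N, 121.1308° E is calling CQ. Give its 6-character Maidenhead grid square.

PL09nc

Add 180° to longitude and 90° to latitude: 301.1308, 119.1127.
Field: lon ⌊301.1308/20⌋ = 15 → P; lat ⌊119.1127/10⌋ = 11 → L.
Square: lon ⌊1.1308/2⌋ = 0; lat ⌊9.1127/1⌋ = 9.
Subsquare: lon ⌊1.1308/0.0833333⌋ = 13 → n; lat ⌊0.1127/0.0416667⌋ = 2 → c.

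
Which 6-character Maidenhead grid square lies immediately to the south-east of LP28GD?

LP28hc

Longitude subsquare g = 6; +1 → 7 = h.
Latitude subsquare d = 3; −1 → 2 = c.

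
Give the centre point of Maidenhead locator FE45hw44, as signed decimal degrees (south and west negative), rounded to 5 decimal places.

Field F=5, E=4: +5·20° lon, +4·10° lat → SW at lon -80°, lat -50°.
Square 4, 5: +4·2° lon, +5·1° lat → SW at lon -72°, lat -45°.
Subsquare h=7, w=22: +7·0.0833333° lon, +22·0.0416667° lat → SW at lon -71.4167°, lat -44.0833°.
Extended square 4, 4: +4·0.00833333° lon, +4·0.00416667° lat → SW at lon -71.3833°, lat -44.0667°.
Cell spans 0.00833333° lon × 0.00416667° lat. Centre is SW corner plus half of each.
latitude -44.06458, longitude -71.37917.

-44.06458, -71.37917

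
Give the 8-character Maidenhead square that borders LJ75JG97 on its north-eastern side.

Longitude extended square 9; +1 → 10, wraps to 0, carry into subsquare.
Longitude subsquare j = 9; +1 → 10 = k.
Latitude extended square 7; +1 → 8.

LJ75kg08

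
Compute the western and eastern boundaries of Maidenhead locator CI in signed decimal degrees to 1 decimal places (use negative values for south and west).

-140.0, -120.0

Field C=2, I=8: +2·20° lon, +8·10° lat → SW at lon -140°, lat -10°.
Cell spans 20° lon × 10° lat.
west -140.0, east -120.0.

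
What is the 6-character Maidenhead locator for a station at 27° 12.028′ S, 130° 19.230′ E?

Shift to the Maidenhead origin (180°W, 90°S): lon 310.3205, lat 62.7995.
Field: lon ⌊310.3205/20⌋ = 15 → P; lat ⌊62.7995/10⌋ = 6 → G.
Square: lon ⌊10.3205/2⌋ = 5; lat ⌊2.7995/1⌋ = 2.
Subsquare: lon ⌊0.3205/0.0833333⌋ = 3 → d; lat ⌊0.7995/0.0416667⌋ = 19 → t.

PG52dt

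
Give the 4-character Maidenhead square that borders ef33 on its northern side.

EF34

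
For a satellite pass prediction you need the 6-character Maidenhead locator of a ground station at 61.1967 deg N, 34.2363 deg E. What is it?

Offset from 180°W / 90°S: lon 214.2363°, lat 151.1967°.
Field (20°×10°, letters A–R): 214.2363/20 → 10 → K, 151.1967/10 → 15 → P; chars KP.
Square (2°×1°, digits 0–9): 14.2363/2 → 7, 1.1967/1 → 1; chars 71.
Subsquare (5′×2.5′, letters a–x): 0.2363/0.0833333 → 2 → c, 0.1967/0.0416667 → 4 → e; chars ce.

KP71ce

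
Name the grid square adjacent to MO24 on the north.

MO25

Latitude square 4; +1 → 5.
The longitude characters are unchanged.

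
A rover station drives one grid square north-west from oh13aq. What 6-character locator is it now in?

OH03xr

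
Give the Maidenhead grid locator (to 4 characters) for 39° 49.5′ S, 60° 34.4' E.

MF00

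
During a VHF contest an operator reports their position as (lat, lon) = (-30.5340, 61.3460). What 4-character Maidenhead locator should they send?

MF09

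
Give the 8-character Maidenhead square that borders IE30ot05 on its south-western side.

IE30nt94

Longitude extended square 0; −1 → -1, wraps to 9, carry into subsquare.
Longitude subsquare o = 14; −1 → 13 = n.
Latitude extended square 5; −1 → 4.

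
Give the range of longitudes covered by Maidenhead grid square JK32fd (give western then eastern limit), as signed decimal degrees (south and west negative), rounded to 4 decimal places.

6.4167, 6.5000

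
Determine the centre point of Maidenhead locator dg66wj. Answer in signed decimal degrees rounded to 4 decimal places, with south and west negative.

-23.6042, -106.1250

Field D=3, G=6: +3·20° lon, +6·10° lat → SW at lon -120°, lat -30°.
Square 6, 6: +6·2° lon, +6·1° lat → SW at lon -108°, lat -24°.
Subsquare w=22, j=9: +22·0.0833333° lon, +9·0.0416667° lat → SW at lon -106.167°, lat -23.625°.
Cell spans 0.0833333° lon × 0.0416667° lat. Centre is SW corner plus half of each.
latitude -23.6042, longitude -106.1250.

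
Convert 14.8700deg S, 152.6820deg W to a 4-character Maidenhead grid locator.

BH35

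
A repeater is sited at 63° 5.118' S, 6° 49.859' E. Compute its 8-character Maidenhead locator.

JC36jv99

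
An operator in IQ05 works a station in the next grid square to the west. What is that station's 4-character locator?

HQ95

Longitude square 0; −1 → -1, wraps to 9, carry into field.
Longitude field I = 8; −1 → 7 = H.
The latitude characters are unchanged.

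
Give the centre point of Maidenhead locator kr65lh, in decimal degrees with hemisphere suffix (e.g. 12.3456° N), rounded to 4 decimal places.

85.3125° N, 32.9583° E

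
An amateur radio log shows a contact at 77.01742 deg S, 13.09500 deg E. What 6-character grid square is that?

JB62nx

Shift to the Maidenhead origin (180°W, 90°S): lon 193.0950, lat 12.9826.
Field: 193.0950/20 → 9 → J, 12.9826/10 → 1 → B; chars JB.
Square: 13.0950/2 → 6, 2.9826/1 → 2; chars 62.
Subsquare: 1.0950/0.0833333 → 13 → n, 0.9826/0.0416667 → 23 → x; chars nx.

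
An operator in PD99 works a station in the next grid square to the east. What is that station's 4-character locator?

QD09

Longitude square 9; +1 → 10, wraps to 0, carry into field.
Longitude field P = 15; +1 → 16 = Q.
The latitude characters are unchanged.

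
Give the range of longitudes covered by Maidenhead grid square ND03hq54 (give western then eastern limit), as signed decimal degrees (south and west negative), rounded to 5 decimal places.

Field N=13, D=3: +13·20° lon, +3·10° lat → SW at lon 80°, lat -60°.
Square 0, 3: +0·2° lon, +3·1° lat → SW at lon 80°, lat -57°.
Subsquare h=7, q=16: +7·0.0833333° lon, +16·0.0416667° lat → SW at lon 80.5833°, lat -56.3333°.
Extended square 5, 4: +5·0.00833333° lon, +4·0.00416667° lat → SW at lon 80.625°, lat -56.3167°.
Cell spans 0.00833333° lon × 0.00416667° lat.
west 80.62500, east 80.63333.

80.62500, 80.63333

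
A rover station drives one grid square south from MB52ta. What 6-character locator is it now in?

MB51tx

Latitude subsquare a = 0; −1 → -1, wraps to 23 = x, carry into square.
Latitude square 2; −1 → 1.
The longitude characters are unchanged.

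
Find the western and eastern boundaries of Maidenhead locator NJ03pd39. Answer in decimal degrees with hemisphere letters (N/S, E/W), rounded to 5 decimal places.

Field N=13, J=9: +13·20° lon, +9·10° lat → SW at lon 80°, lat 0°.
Square 0, 3: +0·2° lon, +3·1° lat → SW at lon 80°, lat 3°.
Subsquare p=15, d=3: +15·0.0833333° lon, +3·0.0416667° lat → SW at lon 81.25°, lat 3.125°.
Extended square 3, 9: +3·0.00833333° lon, +9·0.00416667° lat → SW at lon 81.275°, lat 3.1625°.
Cell spans 0.00833333° lon × 0.00416667° lat.
west 81.27500° E, east 81.28333° E.

81.27500° E, 81.28333° E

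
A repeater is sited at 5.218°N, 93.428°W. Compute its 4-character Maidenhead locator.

Add 180° to longitude and 90° to latitude: 86.57, 95.22.
Field: 86.57/20 → 4 → E, 95.22/10 → 9 → J; chars EJ.
Square: 6.57/2 → 3, 5.22/1 → 5; chars 35.

EJ35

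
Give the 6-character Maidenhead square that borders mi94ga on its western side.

MI94fa

Longitude subsquare g = 6; −1 → 5 = f.
The latitude characters are unchanged.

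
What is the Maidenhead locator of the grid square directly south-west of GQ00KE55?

GQ00ke44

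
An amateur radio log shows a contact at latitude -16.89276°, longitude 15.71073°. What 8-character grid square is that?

Offset from 180°W / 90°S: lon 195.71073°, lat 73.10724°.
Field: lon ⌊195.71073/20⌋ = 9 → J; lat ⌊73.10724/10⌋ = 7 → H.
Square: lon ⌊15.71073/2⌋ = 7; lat ⌊3.10724/1⌋ = 3.
Subsquare: lon ⌊1.71073/0.0833333⌋ = 20 → u; lat ⌊0.10724/0.0416667⌋ = 2 → c.
Extended square: lon ⌊0.04406/0.00833333⌋ = 5; lat ⌊0.02391/0.00416667⌋ = 5.

JH73uc55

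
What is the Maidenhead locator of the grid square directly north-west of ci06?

Longitude square 0; −1 → -1, wraps to 9, carry into field.
Longitude field C = 2; −1 → 1 = B.
Latitude square 6; +1 → 7.

BI97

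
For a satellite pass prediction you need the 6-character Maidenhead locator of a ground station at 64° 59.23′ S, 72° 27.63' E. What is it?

Shift to the Maidenhead origin (180°W, 90°S): lon 252.4605, lat 25.0128.
Field: lon ⌊252.4605/20⌋ = 12 → M; lat ⌊25.0128/10⌋ = 2 → C.
Square: lon ⌊12.4605/2⌋ = 6; lat ⌊5.0128/1⌋ = 5.
Subsquare: lon ⌊0.4605/0.0833333⌋ = 5 → f; lat ⌊0.0128/0.0416667⌋ = 0 → a.

MC65fa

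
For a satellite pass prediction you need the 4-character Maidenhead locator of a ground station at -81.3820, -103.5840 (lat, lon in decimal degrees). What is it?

DA88

Shift to the Maidenhead origin (180°W, 90°S): lon 76.42, lat 8.62.
Field: lon ⌊76.42/20⌋ = 3 → D; lat ⌊8.62/10⌋ = 0 → A.
Square: lon ⌊16.42/2⌋ = 8; lat ⌊8.62/1⌋ = 8.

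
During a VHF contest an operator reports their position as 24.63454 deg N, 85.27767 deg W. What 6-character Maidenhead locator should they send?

EL74ip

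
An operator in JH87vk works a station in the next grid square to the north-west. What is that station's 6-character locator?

JH87ul

Longitude subsquare v = 21; −1 → 20 = u.
Latitude subsquare k = 10; +1 → 11 = l.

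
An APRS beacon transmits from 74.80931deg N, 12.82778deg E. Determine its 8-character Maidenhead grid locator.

JQ64jt94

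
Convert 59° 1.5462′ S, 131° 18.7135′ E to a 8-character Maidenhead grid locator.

PD50px73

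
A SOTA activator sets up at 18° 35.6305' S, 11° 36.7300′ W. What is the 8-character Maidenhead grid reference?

IH41ej67

Add 180° to longitude and 90° to latitude: 168.38783, 71.40616.
Field: 168.38783/20 → 8 → I, 71.40616/10 → 7 → H; chars IH.
Square: 8.38783/2 → 4, 1.40616/1 → 1; chars 41.
Subsquare: 0.38783/0.0833333 → 4 → e, 0.40616/0.0416667 → 9 → j; chars ej.
Extended square: 0.05450/0.00833333 → 6, 0.03116/0.00416667 → 7; chars 67.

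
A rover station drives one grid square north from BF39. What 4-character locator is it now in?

Latitude square 9; +1 → 10, wraps to 0, carry into field.
Latitude field F = 5; +1 → 6 = G.
The longitude characters are unchanged.

BG30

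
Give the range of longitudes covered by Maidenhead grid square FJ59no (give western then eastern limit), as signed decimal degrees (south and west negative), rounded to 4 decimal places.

-68.9167, -68.8333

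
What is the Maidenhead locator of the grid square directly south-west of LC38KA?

LC37jx

Longitude subsquare k = 10; −1 → 9 = j.
Latitude subsquare a = 0; −1 → -1, wraps to 23 = x, carry into square.
Latitude square 8; −1 → 7.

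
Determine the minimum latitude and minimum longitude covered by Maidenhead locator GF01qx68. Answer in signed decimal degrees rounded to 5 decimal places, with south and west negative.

Field G=6, F=5: +6·20° lon, +5·10° lat → SW at lon -60°, lat -40°.
Square 0, 1: +0·2° lon, +1·1° lat → SW at lon -60°, lat -39°.
Subsquare q=16, x=23: +16·0.0833333° lon, +23·0.0416667° lat → SW at lon -58.6667°, lat -38.0417°.
Extended square 6, 8: +6·0.00833333° lon, +8·0.00416667° lat → SW at lon -58.6167°, lat -38.0083°.
latitude -38.00833, longitude -58.61667.

-38.00833, -58.61667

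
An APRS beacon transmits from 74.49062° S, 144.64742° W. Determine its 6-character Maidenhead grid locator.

Shift to the Maidenhead origin (180°W, 90°S): lon 35.3526, lat 15.5094.
Field (20°×10°, letters A–R): 35.3526/20 → 1 → B, 15.5094/10 → 1 → B; chars BB.
Square (2°×1°, digits 0–9): 15.3526/2 → 7, 5.5094/1 → 5; chars 75.
Subsquare (5′×2.5′, letters a–x): 1.3526/0.0833333 → 16 → q, 0.5094/0.0416667 → 12 → m; chars qm.

BB75qm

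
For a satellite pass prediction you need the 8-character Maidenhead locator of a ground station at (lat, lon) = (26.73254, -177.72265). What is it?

Offset from 180°W / 90°S: lon 2.27735°, lat 116.73254°.
Field: 2.27735/20 → 0 → A, 116.73254/10 → 11 → L; chars AL.
Square: 2.27735/2 → 1, 6.73254/1 → 6; chars 16.
Subsquare: 0.27735/0.0833333 → 3 → d, 0.73254/0.0416667 → 17 → r; chars dr.
Extended square: 0.02735/0.00833333 → 3, 0.02421/0.00416667 → 5; chars 35.

AL16dr35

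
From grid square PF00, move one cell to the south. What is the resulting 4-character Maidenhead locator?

PE09

Latitude square 0; −1 → -1, wraps to 9, carry into field.
Latitude field F = 5; −1 → 4 = E.
The longitude characters are unchanged.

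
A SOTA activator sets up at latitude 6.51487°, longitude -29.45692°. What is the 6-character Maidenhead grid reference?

Shift to the Maidenhead origin (180°W, 90°S): lon 150.5431, lat 96.5149.
Field: 150.5431/20 → 7 → H, 96.5149/10 → 9 → J; chars HJ.
Square: 10.5431/2 → 5, 6.5149/1 → 6; chars 56.
Subsquare: 0.5431/0.0833333 → 6 → g, 0.5149/0.0416667 → 12 → m; chars gm.

HJ56gm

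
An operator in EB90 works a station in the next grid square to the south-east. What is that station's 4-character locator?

FA09

Longitude square 9; +1 → 10, wraps to 0, carry into field.
Longitude field E = 4; +1 → 5 = F.
Latitude square 0; −1 → -1, wraps to 9, carry into field.
Latitude field B = 1; −1 → 0 = A.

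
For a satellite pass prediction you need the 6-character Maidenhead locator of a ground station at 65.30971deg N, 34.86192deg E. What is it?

KP75kh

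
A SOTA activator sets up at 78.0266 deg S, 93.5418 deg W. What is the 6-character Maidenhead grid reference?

EB31fx

Shift to the Maidenhead origin (180°W, 90°S): lon 86.4582, lat 11.9734.
Field: lon ⌊86.4582/20⌋ = 4 → E; lat ⌊11.9734/10⌋ = 1 → B.
Square: lon ⌊6.4582/2⌋ = 3; lat ⌊1.9734/1⌋ = 1.
Subsquare: lon ⌊0.4582/0.0833333⌋ = 5 → f; lat ⌊0.9734/0.0416667⌋ = 23 → x.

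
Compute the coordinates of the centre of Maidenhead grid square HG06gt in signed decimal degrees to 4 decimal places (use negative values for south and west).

-23.1875, -39.4583

Field H=7, G=6: +7·20° lon, +6·10° lat → SW at lon -40°, lat -30°.
Square 0, 6: +0·2° lon, +6·1° lat → SW at lon -40°, lat -24°.
Subsquare g=6, t=19: +6·0.0833333° lon, +19·0.0416667° lat → SW at lon -39.5°, lat -23.2083°.
Cell spans 0.0833333° lon × 0.0416667° lat. Centre is SW corner plus half of each.
latitude -23.1875, longitude -39.4583.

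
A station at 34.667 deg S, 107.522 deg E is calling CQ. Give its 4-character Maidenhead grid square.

OF35

Shift to the Maidenhead origin (180°W, 90°S): lon 287.52, lat 55.33.
Field: lon ⌊287.52/20⌋ = 14 → O; lat ⌊55.33/10⌋ = 5 → F.
Square: lon ⌊7.52/2⌋ = 3; lat ⌊5.33/1⌋ = 5.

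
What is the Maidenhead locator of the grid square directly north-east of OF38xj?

Longitude subsquare x = 23; +1 → 24, wraps to 0 = a, carry into square.
Longitude square 3; +1 → 4.
Latitude subsquare j = 9; +1 → 10 = k.

OF48ak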